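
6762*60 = 405720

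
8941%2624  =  1069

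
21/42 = 1/2=0.50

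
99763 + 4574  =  104337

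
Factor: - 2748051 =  - 3^2*305339^1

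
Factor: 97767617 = 97767617^1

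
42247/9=42247/9 = 4694.11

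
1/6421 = 1/6421 = 0.00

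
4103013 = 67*61239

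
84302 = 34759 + 49543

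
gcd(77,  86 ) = 1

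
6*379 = 2274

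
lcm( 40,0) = 0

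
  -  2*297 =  - 594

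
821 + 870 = 1691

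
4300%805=275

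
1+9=10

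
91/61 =91/61 =1.49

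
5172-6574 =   -  1402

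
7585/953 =7585/953 = 7.96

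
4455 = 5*891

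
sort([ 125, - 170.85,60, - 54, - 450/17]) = [-170.85,  -  54,-450/17, 60 , 125 ]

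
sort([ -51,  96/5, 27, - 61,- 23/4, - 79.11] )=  [-79.11, - 61 ,- 51, - 23/4, 96/5,27]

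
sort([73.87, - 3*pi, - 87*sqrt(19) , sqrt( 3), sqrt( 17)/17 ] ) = [ - 87*sqrt( 19), - 3 * pi, sqrt(17)/17,sqrt( 3), 73.87 ]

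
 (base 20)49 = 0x59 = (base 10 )89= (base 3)10022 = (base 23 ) 3k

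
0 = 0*5335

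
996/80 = 12 + 9/20=12.45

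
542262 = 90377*6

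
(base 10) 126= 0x7E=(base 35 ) 3L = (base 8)176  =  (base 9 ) 150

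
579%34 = 1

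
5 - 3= 2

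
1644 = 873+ 771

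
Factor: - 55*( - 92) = 2^2*5^1*11^1*23^1= 5060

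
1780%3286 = 1780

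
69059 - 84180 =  - 15121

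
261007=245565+15442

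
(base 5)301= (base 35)26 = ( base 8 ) 114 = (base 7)136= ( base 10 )76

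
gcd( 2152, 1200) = 8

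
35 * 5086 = 178010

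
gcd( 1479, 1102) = 29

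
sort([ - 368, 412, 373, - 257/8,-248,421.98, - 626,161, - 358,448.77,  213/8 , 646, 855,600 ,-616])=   [ - 626, - 616, - 368,-358,  -  248,  -  257/8 , 213/8,161,373,412, 421.98, 448.77,600,  646, 855]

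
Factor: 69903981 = 3^2*7^1*67^1*16561^1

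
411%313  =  98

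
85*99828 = 8485380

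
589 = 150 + 439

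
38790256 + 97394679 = 136184935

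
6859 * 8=54872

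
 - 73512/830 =-36756/415 = -88.57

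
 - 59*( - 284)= 16756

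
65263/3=21754 + 1/3 = 21754.33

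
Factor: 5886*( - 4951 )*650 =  - 2^2 * 3^3*5^2*13^1*109^1*4951^1 = -18942030900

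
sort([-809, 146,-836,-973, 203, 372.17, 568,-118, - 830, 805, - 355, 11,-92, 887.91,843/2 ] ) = [ - 973, - 836, - 830, - 809, - 355, - 118,-92,11,146, 203,372.17 , 843/2, 568, 805, 887.91 ] 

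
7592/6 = 1265 + 1/3=1265.33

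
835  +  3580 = 4415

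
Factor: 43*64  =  2^6*43^1 = 2752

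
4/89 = 4/89 = 0.04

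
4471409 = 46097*97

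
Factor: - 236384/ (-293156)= 712/883 =2^3*89^1* 883^( - 1)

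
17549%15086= 2463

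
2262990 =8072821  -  5809831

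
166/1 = 166= 166.00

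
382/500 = 191/250= 0.76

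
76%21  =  13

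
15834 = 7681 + 8153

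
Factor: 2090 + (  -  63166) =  - 61076 = -  2^2 * 15269^1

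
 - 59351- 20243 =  - 79594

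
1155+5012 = 6167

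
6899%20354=6899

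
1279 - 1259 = 20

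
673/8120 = 673/8120 = 0.08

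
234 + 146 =380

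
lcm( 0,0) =0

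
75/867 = 25/289=0.09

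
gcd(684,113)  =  1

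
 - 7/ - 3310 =7/3310 = 0.00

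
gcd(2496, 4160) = 832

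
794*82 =65108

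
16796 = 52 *323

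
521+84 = 605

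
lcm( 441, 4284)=29988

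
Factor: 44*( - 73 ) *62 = -199144 = - 2^3*  11^1*31^1* 73^1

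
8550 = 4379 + 4171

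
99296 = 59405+39891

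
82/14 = 5 + 6/7 = 5.86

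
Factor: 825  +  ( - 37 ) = 788 = 2^2*197^1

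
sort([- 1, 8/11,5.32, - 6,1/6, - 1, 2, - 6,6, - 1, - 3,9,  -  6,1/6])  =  [ - 6, - 6,  -  6,-3, - 1, - 1, - 1,1/6, 1/6, 8/11, 2,5.32, 6,9]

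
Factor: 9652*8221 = 2^2* 19^1* 127^1*8221^1 = 79349092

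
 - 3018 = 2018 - 5036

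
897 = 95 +802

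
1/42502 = 1/42502=0.00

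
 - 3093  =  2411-5504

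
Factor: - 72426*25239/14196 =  - 304659969/2366 = - 2^( - 1)*3^1*7^ ( - 1)*13^(-2 ) * 47^1*179^1 * 12071^1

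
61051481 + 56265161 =117316642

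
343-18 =325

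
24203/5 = 24203/5=4840.60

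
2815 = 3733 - 918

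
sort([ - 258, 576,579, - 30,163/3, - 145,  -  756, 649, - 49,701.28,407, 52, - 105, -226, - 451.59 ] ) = [  -  756, - 451.59, - 258,-226, - 145, - 105,-49,-30,52,163/3, 407,576,579, 649,701.28]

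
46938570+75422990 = 122361560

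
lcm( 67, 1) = 67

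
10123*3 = 30369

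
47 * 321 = 15087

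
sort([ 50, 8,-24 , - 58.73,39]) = [-58.73, - 24,8,39, 50]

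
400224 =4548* 88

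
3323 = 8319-4996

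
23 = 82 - 59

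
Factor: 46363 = 71^1*653^1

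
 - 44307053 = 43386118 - 87693171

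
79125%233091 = 79125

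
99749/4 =24937 + 1/4 = 24937.25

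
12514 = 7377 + 5137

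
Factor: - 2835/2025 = - 7/5 = -5^( - 1)*  7^1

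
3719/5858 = 3719/5858 = 0.63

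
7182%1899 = 1485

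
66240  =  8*8280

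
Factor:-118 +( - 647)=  -3^2 * 5^1*17^1 = - 765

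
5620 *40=224800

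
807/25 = 807/25=32.28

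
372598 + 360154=732752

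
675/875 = 27/35= 0.77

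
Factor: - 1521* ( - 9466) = 14397786 = 2^1 *3^2 * 13^2*4733^1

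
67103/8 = 8387+7/8 =8387.88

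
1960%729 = 502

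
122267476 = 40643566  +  81623910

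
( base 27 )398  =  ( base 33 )27t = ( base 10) 2438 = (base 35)1yn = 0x986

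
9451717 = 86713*109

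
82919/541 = 82919/541 =153.27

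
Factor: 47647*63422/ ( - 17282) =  - 19^1*29^1*31^1*53^1*1669^1*8641^( - 1)  =  - 1510934017/8641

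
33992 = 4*8498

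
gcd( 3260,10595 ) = 815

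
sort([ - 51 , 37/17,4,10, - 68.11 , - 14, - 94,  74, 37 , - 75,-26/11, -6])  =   [ - 94, - 75,-68.11,-51, - 14, - 6, - 26/11,37/17,  4, 10,37, 74 ] 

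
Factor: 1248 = 2^5*3^1 * 13^1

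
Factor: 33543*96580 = 2^2*3^2*5^1 * 11^1*439^1*3727^1 = 3239582940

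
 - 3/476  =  -1+473/476 = - 0.01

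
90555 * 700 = 63388500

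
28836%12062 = 4712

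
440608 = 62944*7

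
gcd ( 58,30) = 2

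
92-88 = 4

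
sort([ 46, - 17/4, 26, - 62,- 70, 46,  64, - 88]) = [ - 88, -70, - 62, - 17/4, 26, 46, 46, 64]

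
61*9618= 586698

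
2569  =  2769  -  200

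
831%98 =47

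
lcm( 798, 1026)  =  7182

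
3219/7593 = 1073/2531 = 0.42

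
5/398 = 5/398 = 0.01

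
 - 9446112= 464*( - 20358 ) 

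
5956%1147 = 221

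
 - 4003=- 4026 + 23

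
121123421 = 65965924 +55157497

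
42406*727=30829162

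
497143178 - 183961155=313182023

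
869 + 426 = 1295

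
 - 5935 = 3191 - 9126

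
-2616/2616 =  - 1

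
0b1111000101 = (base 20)285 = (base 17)35d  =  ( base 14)4CD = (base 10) 965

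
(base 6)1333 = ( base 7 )1002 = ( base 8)531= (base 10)345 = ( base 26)D7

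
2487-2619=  - 132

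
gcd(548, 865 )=1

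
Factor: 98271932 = 2^2*11^1*227^1*9839^1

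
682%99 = 88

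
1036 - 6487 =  - 5451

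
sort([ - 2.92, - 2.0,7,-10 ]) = [ - 10,-2.92, - 2.0,7] 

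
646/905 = 646/905= 0.71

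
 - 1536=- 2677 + 1141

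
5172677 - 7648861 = -2476184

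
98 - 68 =30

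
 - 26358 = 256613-282971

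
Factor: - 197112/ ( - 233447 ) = 4584/5429 = 2^3*3^1*61^ (  -  1) * 89^( - 1)*191^1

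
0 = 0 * 7748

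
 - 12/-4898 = 6/2449 = 0.00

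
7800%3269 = 1262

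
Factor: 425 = 5^2*17^1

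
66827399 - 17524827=49302572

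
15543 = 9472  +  6071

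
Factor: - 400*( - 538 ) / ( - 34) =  - 2^4 * 5^2*17^(  -  1)*269^1 = - 107600/17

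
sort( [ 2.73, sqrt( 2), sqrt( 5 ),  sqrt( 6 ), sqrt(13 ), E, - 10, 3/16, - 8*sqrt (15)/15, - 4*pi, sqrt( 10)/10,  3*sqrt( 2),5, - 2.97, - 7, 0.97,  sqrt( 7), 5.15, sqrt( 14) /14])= [ - 4*pi,-10, -7,- 2.97, - 8 * sqrt( 15)/15,3/16 , sqrt(14)/14, sqrt( 10)/10,0.97,sqrt( 2),sqrt(  5 ), sqrt( 6) , sqrt( 7 ), E, 2.73,  sqrt( 13 ),3*sqrt( 2 ),  5,5.15 ]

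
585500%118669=110824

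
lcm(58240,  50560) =4600960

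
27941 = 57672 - 29731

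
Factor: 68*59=2^2*17^1*59^1 = 4012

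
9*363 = 3267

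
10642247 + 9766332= 20408579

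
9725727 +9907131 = 19632858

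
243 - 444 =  - 201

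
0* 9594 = 0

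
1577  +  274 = 1851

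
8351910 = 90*92799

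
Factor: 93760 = 2^6 * 5^1*293^1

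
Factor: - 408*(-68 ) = 2^5*3^1 * 17^2 =27744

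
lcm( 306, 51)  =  306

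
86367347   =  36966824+49400523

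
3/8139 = 1/2713  =  0.00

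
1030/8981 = 1030/8981 = 0.11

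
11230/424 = 26 + 103/212 = 26.49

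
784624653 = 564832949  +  219791704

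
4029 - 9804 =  - 5775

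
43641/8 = 5455 + 1/8 = 5455.12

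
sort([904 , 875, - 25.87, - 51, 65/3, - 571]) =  [ - 571, - 51, - 25.87,65/3, 875, 904 ]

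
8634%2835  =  129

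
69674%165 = 44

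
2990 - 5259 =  - 2269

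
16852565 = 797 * 21145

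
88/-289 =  - 88/289= -  0.30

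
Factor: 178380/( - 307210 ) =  - 18/31  =  - 2^1*3^2*31^(-1 ) 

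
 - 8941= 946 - 9887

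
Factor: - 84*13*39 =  - 2^2*3^2*7^1*13^2= - 42588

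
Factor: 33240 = 2^3*3^1 * 5^1*277^1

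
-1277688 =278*( - 4596)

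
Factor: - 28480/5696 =-5^1=- 5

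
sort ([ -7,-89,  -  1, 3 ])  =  [  -  89, - 7, - 1,3 ]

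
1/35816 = 1/35816 = 0.00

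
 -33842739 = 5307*(-6377 ) 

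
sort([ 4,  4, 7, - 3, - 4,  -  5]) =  [-5, -4,-3,4,4,7] 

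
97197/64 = 97197/64 = 1518.70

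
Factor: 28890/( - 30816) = - 15/16 = - 2^(-4)*3^1*5^1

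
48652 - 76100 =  - 27448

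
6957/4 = 1739 + 1/4= 1739.25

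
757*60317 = 45659969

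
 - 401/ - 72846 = 401/72846 = 0.01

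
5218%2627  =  2591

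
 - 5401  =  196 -5597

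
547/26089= 547/26089 = 0.02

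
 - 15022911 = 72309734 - 87332645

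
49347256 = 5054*9764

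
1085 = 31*35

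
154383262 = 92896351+61486911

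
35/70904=35/70904 = 0.00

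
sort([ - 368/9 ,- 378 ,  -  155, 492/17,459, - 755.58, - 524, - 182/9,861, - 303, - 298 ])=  [-755.58,-524, - 378, - 303, - 298, - 155, - 368/9 , - 182/9,492/17,459 , 861]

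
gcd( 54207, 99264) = 3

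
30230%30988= 30230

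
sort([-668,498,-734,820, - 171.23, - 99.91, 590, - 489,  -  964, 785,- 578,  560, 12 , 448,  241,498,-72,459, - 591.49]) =[ - 964,- 734, - 668, - 591.49, - 578, - 489, - 171.23, - 99.91, - 72, 12 , 241, 448, 459, 498,498, 560, 590, 785, 820] 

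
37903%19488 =18415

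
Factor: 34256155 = 5^1*6851231^1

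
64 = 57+7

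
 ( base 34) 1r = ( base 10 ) 61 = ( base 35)1q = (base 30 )21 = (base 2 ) 111101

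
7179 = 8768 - 1589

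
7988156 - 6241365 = 1746791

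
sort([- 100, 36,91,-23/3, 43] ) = [ - 100, - 23/3,36, 43, 91] 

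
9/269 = 9/269= 0.03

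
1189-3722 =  - 2533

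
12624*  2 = 25248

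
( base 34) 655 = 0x1bc7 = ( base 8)15707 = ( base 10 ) 7111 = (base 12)4147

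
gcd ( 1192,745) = 149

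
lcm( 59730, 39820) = 119460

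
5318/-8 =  - 665  +  1/4  =  -664.75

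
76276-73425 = 2851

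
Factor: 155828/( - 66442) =  -  326/139= - 2^1 * 139^( - 1)*163^1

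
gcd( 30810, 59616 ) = 6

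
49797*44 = 2191068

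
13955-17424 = - 3469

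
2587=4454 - 1867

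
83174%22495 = 15689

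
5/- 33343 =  - 1 + 33338/33343 = - 0.00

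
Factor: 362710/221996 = 415/254 = 2^( - 1 )*5^1*83^1 *127^( - 1) 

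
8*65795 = 526360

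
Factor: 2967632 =2^4 * 185477^1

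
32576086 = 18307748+14268338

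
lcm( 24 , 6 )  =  24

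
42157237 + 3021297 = 45178534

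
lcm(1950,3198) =79950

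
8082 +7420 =15502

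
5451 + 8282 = 13733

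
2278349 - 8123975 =  -  5845626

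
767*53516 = 41046772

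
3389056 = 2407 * 1408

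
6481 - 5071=1410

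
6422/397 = 16 + 70/397 = 16.18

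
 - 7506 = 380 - 7886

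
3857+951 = 4808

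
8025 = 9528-1503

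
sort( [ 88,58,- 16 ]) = [ - 16,  58, 88 ] 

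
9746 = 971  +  8775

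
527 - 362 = 165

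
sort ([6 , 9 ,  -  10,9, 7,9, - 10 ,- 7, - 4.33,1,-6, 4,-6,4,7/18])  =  [ - 10 , - 10, - 7, - 6, - 6,  -  4.33,7/18,1,4,4,6,7, 9, 9,9 ] 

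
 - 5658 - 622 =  - 6280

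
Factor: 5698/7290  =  3^( - 6)*5^(  -  1)*7^1*11^1*37^1 = 2849/3645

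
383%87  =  35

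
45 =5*9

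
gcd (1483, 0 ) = 1483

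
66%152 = 66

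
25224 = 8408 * 3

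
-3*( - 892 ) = 2676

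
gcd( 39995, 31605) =5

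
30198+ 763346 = 793544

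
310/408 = 155/204 = 0.76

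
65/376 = 65/376 = 0.17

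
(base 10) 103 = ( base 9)124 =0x67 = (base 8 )147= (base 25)43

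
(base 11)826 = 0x3e4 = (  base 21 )259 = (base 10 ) 996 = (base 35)sg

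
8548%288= 196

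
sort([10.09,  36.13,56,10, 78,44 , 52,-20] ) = [  -  20,10,10.09,36.13 , 44,52 , 56,78]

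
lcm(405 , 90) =810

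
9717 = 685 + 9032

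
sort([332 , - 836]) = [ - 836, 332 ]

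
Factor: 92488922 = 2^1*19^2*53^1*2417^1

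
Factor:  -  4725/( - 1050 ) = 9/2= 2^( - 1)*3^2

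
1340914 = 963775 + 377139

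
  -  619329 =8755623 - 9374952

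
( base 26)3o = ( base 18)5c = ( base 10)102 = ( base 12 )86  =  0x66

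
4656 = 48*97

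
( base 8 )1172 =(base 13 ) 39a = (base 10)634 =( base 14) 334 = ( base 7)1564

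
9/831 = 3/277=0.01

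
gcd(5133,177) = 177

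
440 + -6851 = - 6411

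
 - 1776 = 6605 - 8381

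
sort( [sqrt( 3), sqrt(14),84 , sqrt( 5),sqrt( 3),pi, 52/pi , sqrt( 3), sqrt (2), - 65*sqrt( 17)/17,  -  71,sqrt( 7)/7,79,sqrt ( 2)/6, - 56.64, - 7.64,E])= [ - 71, - 56.64 ,-65*sqrt(17)/17, - 7.64 , sqrt ( 2)/6,sqrt(7)/7, sqrt (2 ),sqrt (3),sqrt( 3), sqrt(3 ),sqrt( 5),E,pi, sqrt(14), 52/pi, 79,84]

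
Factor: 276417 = 3^2 * 30713^1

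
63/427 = 9/61=0.15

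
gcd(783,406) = 29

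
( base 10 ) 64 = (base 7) 121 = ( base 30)24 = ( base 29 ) 26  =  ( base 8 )100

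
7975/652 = 7975/652=12.23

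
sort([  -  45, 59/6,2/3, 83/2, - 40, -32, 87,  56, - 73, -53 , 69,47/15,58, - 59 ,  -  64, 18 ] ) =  [ - 73 , - 64, - 59, - 53, - 45,-40, - 32, 2/3, 47/15,  59/6, 18, 83/2, 56 , 58, 69, 87 ]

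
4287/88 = 4287/88 = 48.72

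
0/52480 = 0 = 0.00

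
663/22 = 30 + 3/22= 30.14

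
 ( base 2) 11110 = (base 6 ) 50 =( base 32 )U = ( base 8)36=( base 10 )30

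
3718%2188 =1530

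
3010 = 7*430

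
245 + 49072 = 49317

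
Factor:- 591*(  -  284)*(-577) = -2^2*3^1*71^1 * 197^1 * 577^1 = -96845988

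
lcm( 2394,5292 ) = 100548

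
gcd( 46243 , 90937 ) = 1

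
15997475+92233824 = 108231299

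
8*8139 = 65112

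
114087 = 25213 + 88874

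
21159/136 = 21159/136 = 155.58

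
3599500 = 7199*500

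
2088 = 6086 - 3998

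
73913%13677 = 5528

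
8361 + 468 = 8829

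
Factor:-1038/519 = - 2^1 =- 2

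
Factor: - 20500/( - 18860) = 25/23 = 5^2*23^( - 1 ) 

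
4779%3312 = 1467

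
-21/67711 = -1+9670/9673 = -0.00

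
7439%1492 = 1471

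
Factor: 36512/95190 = 2^4*3^(-1) * 5^( - 1)*7^1*19^(-1)*163^1 * 167^(  -  1) = 18256/47595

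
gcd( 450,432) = 18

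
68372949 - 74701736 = - 6328787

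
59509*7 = 416563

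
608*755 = 459040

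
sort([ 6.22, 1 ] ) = [ 1,6.22 ] 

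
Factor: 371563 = 43^1*8641^1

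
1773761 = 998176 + 775585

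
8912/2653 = 8912/2653 = 3.36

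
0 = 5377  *0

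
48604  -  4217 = 44387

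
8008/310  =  4004/155  =  25.83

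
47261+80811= 128072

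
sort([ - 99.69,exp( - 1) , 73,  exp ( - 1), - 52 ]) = [ - 99.69, - 52,exp( - 1),exp(  -  1 ),73]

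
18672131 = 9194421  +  9477710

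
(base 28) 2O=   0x50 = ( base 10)80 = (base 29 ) 2M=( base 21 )3H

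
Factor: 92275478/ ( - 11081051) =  - 2^1*5641^1*8179^1 * 11081051^ ( - 1 )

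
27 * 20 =540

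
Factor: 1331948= 2^2*332987^1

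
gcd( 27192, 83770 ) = 2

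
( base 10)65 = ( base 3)2102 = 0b1000001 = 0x41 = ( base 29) 27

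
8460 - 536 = 7924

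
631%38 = 23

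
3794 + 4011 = 7805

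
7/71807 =7/71807= 0.00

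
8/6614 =4/3307 = 0.00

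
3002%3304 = 3002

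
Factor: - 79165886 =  - 2^1*39582943^1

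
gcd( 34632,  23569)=481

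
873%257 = 102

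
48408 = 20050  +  28358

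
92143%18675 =17443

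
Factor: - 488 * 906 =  - 442128=- 2^4 * 3^1*61^1*151^1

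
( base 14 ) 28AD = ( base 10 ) 7209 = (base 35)5uy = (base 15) 2209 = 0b1110000101001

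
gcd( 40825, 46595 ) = 5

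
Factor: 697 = 17^1*41^1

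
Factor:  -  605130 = -2^1 * 3^1*5^1*23^1 * 877^1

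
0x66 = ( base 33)33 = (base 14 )74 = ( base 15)6C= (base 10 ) 102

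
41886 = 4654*9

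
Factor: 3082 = 2^1*23^1*67^1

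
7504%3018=1468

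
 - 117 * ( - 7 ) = 819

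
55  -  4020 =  - 3965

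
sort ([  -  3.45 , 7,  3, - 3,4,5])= [-3.45, -3, 3,  4,5,  7]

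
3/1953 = 1/651 = 0.00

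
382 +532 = 914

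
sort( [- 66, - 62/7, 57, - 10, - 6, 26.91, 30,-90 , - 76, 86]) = [-90,- 76 ,- 66 , - 10,  -  62/7, - 6 , 26.91, 30,  57,86]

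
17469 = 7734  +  9735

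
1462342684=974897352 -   -  487445332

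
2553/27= 851/9= 94.56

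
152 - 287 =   -  135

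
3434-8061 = - 4627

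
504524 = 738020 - 233496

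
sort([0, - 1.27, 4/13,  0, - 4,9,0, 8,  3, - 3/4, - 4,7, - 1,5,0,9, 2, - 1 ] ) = [ - 4, - 4, - 1.27,-1, - 1, - 3/4,0, 0,0, 0, 4/13, 2, 3,5,7,8,9, 9] 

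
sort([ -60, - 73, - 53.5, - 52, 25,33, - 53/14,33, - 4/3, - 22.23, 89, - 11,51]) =[ - 73, - 60 , - 53.5, - 52, - 22.23, - 11, - 53/14, - 4/3, 25, 33, 33, 51,89 ] 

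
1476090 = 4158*355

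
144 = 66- - 78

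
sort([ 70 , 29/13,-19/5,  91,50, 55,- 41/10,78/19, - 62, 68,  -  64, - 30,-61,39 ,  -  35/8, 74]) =[ - 64, - 62,-61, - 30, - 35/8, - 41/10, - 19/5,29/13 , 78/19,39, 50, 55,  68, 70,74, 91]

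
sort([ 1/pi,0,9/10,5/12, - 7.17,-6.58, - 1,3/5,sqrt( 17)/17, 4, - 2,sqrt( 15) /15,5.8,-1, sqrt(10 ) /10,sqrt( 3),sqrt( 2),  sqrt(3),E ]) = [-7.17, - 6.58, - 2, - 1,-1,0, sqrt(17) /17, sqrt(15 ) /15,  sqrt( 10) /10,1/pi, 5/12, 3/5, 9/10, sqrt(2),sqrt( 3),sqrt (3), E,4,5.8] 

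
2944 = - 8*( - 368) 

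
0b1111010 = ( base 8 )172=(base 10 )122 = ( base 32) 3Q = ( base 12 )A2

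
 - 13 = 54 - 67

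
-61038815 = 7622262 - 68661077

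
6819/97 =6819/97=70.30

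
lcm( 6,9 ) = 18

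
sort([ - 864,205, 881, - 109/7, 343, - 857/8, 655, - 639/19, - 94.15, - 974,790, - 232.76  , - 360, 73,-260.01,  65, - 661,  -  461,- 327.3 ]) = [- 974, - 864, - 661, -461,  -  360,-327.3, - 260.01,-232.76 , - 857/8 , - 94.15, - 639/19,  -  109/7, 65, 73, 205,343, 655, 790,881] 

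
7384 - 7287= 97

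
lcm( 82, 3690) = 3690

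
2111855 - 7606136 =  - 5494281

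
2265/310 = 453/62=7.31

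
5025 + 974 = 5999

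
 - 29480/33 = -894 + 2/3 = - 893.33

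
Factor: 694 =2^1*347^1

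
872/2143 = 872/2143 = 0.41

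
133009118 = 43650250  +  89358868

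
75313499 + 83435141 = 158748640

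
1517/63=24  +  5/63=24.08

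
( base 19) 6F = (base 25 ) 54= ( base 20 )69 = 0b10000001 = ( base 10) 129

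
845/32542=845/32542 = 0.03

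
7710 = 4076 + 3634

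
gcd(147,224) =7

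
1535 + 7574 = 9109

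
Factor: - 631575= -3^2*5^2*7^1*401^1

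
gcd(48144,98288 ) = 16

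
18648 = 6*3108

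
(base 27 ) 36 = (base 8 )127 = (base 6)223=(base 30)2R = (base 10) 87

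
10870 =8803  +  2067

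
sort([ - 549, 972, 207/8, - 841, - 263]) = [ - 841, - 549, - 263, 207/8,972]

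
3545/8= 3545/8 = 443.12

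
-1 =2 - 3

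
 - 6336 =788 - 7124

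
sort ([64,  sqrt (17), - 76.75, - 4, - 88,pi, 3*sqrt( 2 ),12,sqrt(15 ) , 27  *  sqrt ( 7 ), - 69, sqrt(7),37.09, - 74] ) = [-88, - 76.75, - 74, - 69, - 4, sqrt ( 7 ) , pi,sqrt(15 ), sqrt(17),3 * sqrt ( 2),12, 37.09,64 , 27*sqrt(7)]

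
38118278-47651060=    - 9532782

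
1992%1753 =239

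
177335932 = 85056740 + 92279192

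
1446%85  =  1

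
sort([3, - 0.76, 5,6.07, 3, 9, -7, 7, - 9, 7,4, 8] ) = [-9, -7,-0.76, 3, 3, 4, 5, 6.07,7,7,8,9]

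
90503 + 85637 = 176140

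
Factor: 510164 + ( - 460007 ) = 50157 = 3^2*5573^1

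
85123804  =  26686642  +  58437162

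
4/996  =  1/249 = 0.00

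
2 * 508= 1016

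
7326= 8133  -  807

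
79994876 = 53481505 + 26513371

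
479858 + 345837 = 825695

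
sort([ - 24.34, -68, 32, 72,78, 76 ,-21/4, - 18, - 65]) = [  -  68,-65, -24.34 ,-18,-21/4, 32,72, 76,78]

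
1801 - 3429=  - 1628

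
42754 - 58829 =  - 16075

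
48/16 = 3 = 3.00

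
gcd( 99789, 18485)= 1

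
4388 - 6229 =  - 1841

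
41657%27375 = 14282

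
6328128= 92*68784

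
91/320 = 91/320 = 0.28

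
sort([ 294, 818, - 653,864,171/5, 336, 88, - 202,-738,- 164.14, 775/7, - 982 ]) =[ - 982, - 738, - 653, - 202, - 164.14,171/5,88,775/7 , 294,336,  818, 864]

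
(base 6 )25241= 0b111010111001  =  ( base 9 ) 5147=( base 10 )3769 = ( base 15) 11b4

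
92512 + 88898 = 181410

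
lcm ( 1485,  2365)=63855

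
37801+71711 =109512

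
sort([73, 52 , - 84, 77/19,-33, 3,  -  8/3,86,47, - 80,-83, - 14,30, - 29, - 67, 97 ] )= [ - 84,- 83, - 80, - 67, - 33,-29, - 14, - 8/3 , 3, 77/19, 30,47,52, 73,  86, 97] 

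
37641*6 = 225846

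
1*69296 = 69296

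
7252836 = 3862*1878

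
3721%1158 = 247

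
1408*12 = 16896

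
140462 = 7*20066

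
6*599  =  3594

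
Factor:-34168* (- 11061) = 377932248 = 2^3*3^2*1229^1*4271^1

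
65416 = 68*962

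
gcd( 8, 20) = 4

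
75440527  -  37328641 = 38111886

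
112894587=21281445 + 91613142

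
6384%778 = 160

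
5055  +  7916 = 12971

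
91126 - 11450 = 79676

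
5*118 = 590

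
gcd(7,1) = 1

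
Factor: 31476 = 2^2 * 3^1*43^1*61^1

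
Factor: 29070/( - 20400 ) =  - 2^ ( - 3)*3^1*5^( - 1) * 19^1 = -  57/40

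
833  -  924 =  - 91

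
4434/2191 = 2  +  52/2191 = 2.02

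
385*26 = 10010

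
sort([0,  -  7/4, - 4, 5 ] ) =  [ - 4, -7/4,0, 5]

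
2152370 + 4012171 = 6164541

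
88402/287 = 88402/287 = 308.02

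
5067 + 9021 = 14088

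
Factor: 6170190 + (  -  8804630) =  -2^3*5^1*67^1*983^1  =  -2634440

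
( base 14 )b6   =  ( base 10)160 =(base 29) 5f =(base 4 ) 2200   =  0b10100000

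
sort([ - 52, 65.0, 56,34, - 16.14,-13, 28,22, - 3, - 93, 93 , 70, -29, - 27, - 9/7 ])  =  [ - 93, - 52, - 29,  -  27, - 16.14, - 13, - 3, - 9/7,22, 28 , 34,56,65.0, 70, 93]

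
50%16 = 2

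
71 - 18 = 53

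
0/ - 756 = 0/1 =- 0.00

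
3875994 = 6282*617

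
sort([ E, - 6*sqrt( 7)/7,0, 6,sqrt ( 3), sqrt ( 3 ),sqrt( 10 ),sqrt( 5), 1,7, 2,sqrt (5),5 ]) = [ - 6 * sqrt ( 7)/7, 0, 1, sqrt ( 3),sqrt( 3),2, sqrt( 5 ),sqrt (5 ),E,sqrt( 10),  5,6,7]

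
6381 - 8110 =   -  1729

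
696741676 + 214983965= 911725641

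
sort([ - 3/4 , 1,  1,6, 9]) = [ - 3/4,1,1,6, 9] 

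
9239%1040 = 919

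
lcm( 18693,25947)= 1738449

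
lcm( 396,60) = 1980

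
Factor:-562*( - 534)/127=300108/127 = 2^2*3^1*89^1 * 127^( - 1)*281^1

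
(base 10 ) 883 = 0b1101110011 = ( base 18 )2d1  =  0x373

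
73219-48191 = 25028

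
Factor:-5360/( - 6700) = 2^2*5^( - 1 ) = 4/5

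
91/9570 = 91/9570= 0.01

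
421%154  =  113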